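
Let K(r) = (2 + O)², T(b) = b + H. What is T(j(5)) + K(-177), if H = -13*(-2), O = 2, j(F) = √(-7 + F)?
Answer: 42 + I*√2 ≈ 42.0 + 1.4142*I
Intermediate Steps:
H = 26
T(b) = 26 + b (T(b) = b + 26 = 26 + b)
K(r) = 16 (K(r) = (2 + 2)² = 4² = 16)
T(j(5)) + K(-177) = (26 + √(-7 + 5)) + 16 = (26 + √(-2)) + 16 = (26 + I*√2) + 16 = 42 + I*√2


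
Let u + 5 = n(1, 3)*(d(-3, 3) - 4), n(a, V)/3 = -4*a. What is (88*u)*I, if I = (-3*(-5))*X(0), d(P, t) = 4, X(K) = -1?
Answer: 6600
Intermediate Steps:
n(a, V) = -12*a (n(a, V) = 3*(-4*a) = -12*a)
I = -15 (I = -3*(-5)*(-1) = 15*(-1) = -15)
u = -5 (u = -5 + (-12*1)*(4 - 4) = -5 - 12*0 = -5 + 0 = -5)
(88*u)*I = (88*(-5))*(-15) = -440*(-15) = 6600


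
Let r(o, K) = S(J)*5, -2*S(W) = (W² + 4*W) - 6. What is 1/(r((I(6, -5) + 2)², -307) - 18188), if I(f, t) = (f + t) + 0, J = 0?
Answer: -1/18173 ≈ -5.5027e-5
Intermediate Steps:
I(f, t) = f + t
S(W) = 3 - 2*W - W²/2 (S(W) = -((W² + 4*W) - 6)/2 = -(-6 + W² + 4*W)/2 = 3 - 2*W - W²/2)
r(o, K) = 15 (r(o, K) = (3 - 2*0 - ½*0²)*5 = (3 + 0 - ½*0)*5 = (3 + 0 + 0)*5 = 3*5 = 15)
1/(r((I(6, -5) + 2)², -307) - 18188) = 1/(15 - 18188) = 1/(-18173) = -1/18173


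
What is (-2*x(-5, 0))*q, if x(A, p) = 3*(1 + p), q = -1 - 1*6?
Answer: 42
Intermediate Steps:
q = -7 (q = -1 - 6 = -7)
x(A, p) = 3 + 3*p
(-2*x(-5, 0))*q = -2*(3 + 3*0)*(-7) = -2*(3 + 0)*(-7) = -2*3*(-7) = -6*(-7) = 42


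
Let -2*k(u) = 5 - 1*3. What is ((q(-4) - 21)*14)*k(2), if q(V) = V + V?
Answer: 406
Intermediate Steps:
q(V) = 2*V
k(u) = -1 (k(u) = -(5 - 1*3)/2 = -(5 - 3)/2 = -1/2*2 = -1)
((q(-4) - 21)*14)*k(2) = ((2*(-4) - 21)*14)*(-1) = ((-8 - 21)*14)*(-1) = -29*14*(-1) = -406*(-1) = 406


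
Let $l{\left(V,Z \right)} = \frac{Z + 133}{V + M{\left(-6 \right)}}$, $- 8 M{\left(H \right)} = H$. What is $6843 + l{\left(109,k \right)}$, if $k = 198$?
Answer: $\frac{3005401}{439} \approx 6846.0$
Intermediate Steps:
$M{\left(H \right)} = - \frac{H}{8}$
$l{\left(V,Z \right)} = \frac{133 + Z}{\frac{3}{4} + V}$ ($l{\left(V,Z \right)} = \frac{Z + 133}{V - - \frac{3}{4}} = \frac{133 + Z}{V + \frac{3}{4}} = \frac{133 + Z}{\frac{3}{4} + V}$)
$6843 + l{\left(109,k \right)} = 6843 + \frac{4 \left(133 + 198\right)}{3 + 4 \cdot 109} = 6843 + 4 \frac{1}{3 + 436} \cdot 331 = 6843 + 4 \cdot \frac{1}{439} \cdot 331 = 6843 + \frac{1324}{439} = \frac{3005401}{439}$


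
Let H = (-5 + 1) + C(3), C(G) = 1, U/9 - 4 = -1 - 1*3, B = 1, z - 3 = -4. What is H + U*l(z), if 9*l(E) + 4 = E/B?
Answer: -3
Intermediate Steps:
z = -1 (z = 3 - 4 = -1)
l(E) = -4/9 + E/9 (l(E) = -4/9 + (E/1)/9 = -4/9 + (E*1)/9 = -4/9 + E/9)
U = 0 (U = 36 + 9*(-1 - 1*3) = 36 + 9*(-1 - 3) = 36 + 9*(-4) = 36 - 36 = 0)
H = -3 (H = (-5 + 1) + 1 = -4 + 1 = -3)
H + U*l(z) = -3 + 0*(-4/9 + (1/9)*(-1)) = -3 + 0*(-4/9 - 1/9) = -3 + 0*(-5/9) = -3 + 0 = -3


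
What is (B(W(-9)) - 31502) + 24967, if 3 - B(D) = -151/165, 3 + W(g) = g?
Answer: -1077629/165 ≈ -6531.1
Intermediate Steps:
W(g) = -3 + g
B(D) = 646/165 (B(D) = 3 - (-151)/165 = 3 - 1*(-151/165) = 3 + 151/165 = 646/165)
(B(W(-9)) - 31502) + 24967 = (646/165 - 31502) + 24967 = -5197184/165 + 24967 = -1077629/165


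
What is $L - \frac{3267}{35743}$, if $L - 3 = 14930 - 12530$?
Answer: $\frac{85887162}{35743} \approx 2402.9$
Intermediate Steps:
$L = 2403$ ($L = 3 + \left(14930 - 12530\right) = 3 + 2400 = 2403$)
$L - \frac{3267}{35743} = 2403 - \frac{3267}{35743} = \frac{85887162}{35743}$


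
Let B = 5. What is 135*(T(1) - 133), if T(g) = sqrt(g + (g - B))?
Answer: -17955 + 135*I*sqrt(3) ≈ -17955.0 + 233.83*I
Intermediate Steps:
T(g) = sqrt(-5 + 2*g) (T(g) = sqrt(g + (g - 1*5)) = sqrt(g + (g - 5)) = sqrt(g + (-5 + g)) = sqrt(-5 + 2*g))
135*(T(1) - 133) = 135*(sqrt(-5 + 2*1) - 133) = 135*(sqrt(-5 + 2) - 133) = 135*(sqrt(-3) - 133) = 135*(I*sqrt(3) - 133) = 135*(-133 + I*sqrt(3)) = -17955 + 135*I*sqrt(3)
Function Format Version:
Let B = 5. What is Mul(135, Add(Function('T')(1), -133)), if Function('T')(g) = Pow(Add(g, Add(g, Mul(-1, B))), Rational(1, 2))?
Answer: Add(-17955, Mul(135, I, Pow(3, Rational(1, 2)))) ≈ Add(-17955., Mul(233.83, I))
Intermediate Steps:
Function('T')(g) = Pow(Add(-5, Mul(2, g)), Rational(1, 2)) (Function('T')(g) = Pow(Add(g, Add(g, Mul(-1, 5))), Rational(1, 2)) = Pow(Add(g, Add(g, -5)), Rational(1, 2)) = Pow(Add(g, Add(-5, g)), Rational(1, 2)) = Pow(Add(-5, Mul(2, g)), Rational(1, 2)))
Mul(135, Add(Function('T')(1), -133)) = Mul(135, Add(Pow(Add(-5, Mul(2, 1)), Rational(1, 2)), -133)) = Mul(135, Add(Pow(Add(-5, 2), Rational(1, 2)), -133)) = Mul(135, Add(Pow(-3, Rational(1, 2)), -133)) = Mul(135, Add(Mul(I, Pow(3, Rational(1, 2))), -133)) = Mul(135, Add(-133, Mul(I, Pow(3, Rational(1, 2))))) = Add(-17955, Mul(135, I, Pow(3, Rational(1, 2))))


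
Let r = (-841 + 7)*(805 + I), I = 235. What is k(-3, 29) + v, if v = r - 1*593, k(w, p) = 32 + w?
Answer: -867924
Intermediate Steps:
r = -867360 (r = (-841 + 7)*(805 + 235) = -834*1040 = -867360)
v = -867953 (v = -867360 - 1*593 = -867360 - 593 = -867953)
k(-3, 29) + v = (32 - 3) - 867953 = 29 - 867953 = -867924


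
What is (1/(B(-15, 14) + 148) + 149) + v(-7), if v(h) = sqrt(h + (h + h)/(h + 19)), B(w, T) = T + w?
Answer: 21904/147 + 7*I*sqrt(6)/6 ≈ 149.01 + 2.8577*I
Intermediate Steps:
v(h) = sqrt(h + 2*h/(19 + h)) (v(h) = sqrt(h + (2*h)/(19 + h)) = sqrt(h + 2*h/(19 + h)))
(1/(B(-15, 14) + 148) + 149) + v(-7) = (1/((14 - 15) + 148) + 149) + sqrt(-7*(21 - 7)/(19 - 7)) = (1/(-1 + 148) + 149) + sqrt(-7*14/12) = (1/147 + 149) + sqrt(-7*1/12*14) = (1/147 + 149) + sqrt(-49/6) = 21904/147 + 7*I*sqrt(6)/6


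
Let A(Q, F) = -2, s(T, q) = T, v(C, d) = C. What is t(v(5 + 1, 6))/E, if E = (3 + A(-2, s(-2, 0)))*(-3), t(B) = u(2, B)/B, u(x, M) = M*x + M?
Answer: -1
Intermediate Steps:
u(x, M) = M + M*x
t(B) = 3 (t(B) = (B*(1 + 2))/B = (B*3)/B = (3*B)/B = 3)
E = -3 (E = (3 - 2)*(-3) = 1*(-3) = -3)
t(v(5 + 1, 6))/E = 3/(-3) = 3*(-⅓) = -1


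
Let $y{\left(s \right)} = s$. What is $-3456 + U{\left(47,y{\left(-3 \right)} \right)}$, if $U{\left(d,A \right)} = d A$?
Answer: $-3597$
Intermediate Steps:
$U{\left(d,A \right)} = A d$
$-3456 + U{\left(47,y{\left(-3 \right)} \right)} = -3456 - 141 = -3597$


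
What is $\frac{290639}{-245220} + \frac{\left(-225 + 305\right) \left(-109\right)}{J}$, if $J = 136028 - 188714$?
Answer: $- \frac{2195714659}{2153276820} \approx -1.0197$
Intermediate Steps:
$J = -52686$
$\frac{290639}{-245220} + \frac{\left(-225 + 305\right) \left(-109\right)}{J} = \frac{290639}{-245220} + \frac{\left(-225 + 305\right) \left(-109\right)}{-52686} = 290639 \left(- \frac{1}{245220}\right) + 80 \left(-109\right) \left(- \frac{1}{52686}\right) = - \frac{290639}{245220} - - \frac{4360}{26343} = - \frac{290639}{245220} + \frac{4360}{26343} = - \frac{2195714659}{2153276820}$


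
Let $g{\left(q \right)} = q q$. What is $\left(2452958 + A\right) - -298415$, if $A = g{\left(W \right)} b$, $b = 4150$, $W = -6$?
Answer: $2900773$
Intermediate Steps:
$g{\left(q \right)} = q^{2}$
$A = 149400$ ($A = \left(-6\right)^{2} \cdot 4150 = 36 \cdot 4150 = 149400$)
$\left(2452958 + A\right) - -298415 = \left(2452958 + 149400\right) - -298415 = 2602358 + 298415 = 2900773$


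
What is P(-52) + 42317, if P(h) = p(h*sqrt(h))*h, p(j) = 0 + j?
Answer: 42317 + 5408*I*sqrt(13) ≈ 42317.0 + 19499.0*I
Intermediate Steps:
p(j) = j
P(h) = h**(5/2) (P(h) = (h*sqrt(h))*h = h**(3/2)*h = h**(5/2))
P(-52) + 42317 = (-52)**(5/2) + 42317 = 5408*I*sqrt(13) + 42317 = 42317 + 5408*I*sqrt(13)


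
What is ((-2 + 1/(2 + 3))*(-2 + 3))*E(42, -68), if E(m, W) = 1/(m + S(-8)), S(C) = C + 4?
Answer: -9/190 ≈ -0.047368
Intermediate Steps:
S(C) = 4 + C
E(m, W) = 1/(-4 + m) (E(m, W) = 1/(m + (4 - 8)) = 1/(m - 4) = 1/(-4 + m))
((-2 + 1/(2 + 3))*(-2 + 3))*E(42, -68) = ((-2 + 1/(2 + 3))*(-2 + 3))/(-4 + 42) = ((-2 + 1/5)*1)/38 = ((-2 + ⅕)*1)*(1/38) = -9/5*1*(1/38) = -9/5*1/38 = -9/190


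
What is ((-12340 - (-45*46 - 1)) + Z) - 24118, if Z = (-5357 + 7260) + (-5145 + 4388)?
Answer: -33241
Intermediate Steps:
Z = 1146 (Z = 1903 - 757 = 1146)
((-12340 - (-45*46 - 1)) + Z) - 24118 = ((-12340 - (-45*46 - 1)) + 1146) - 24118 = ((-12340 - (-2070 - 1)) + 1146) - 24118 = ((-12340 - 1*(-2071)) + 1146) - 24118 = ((-12340 + 2071) + 1146) - 24118 = (-10269 + 1146) - 24118 = -9123 - 24118 = -33241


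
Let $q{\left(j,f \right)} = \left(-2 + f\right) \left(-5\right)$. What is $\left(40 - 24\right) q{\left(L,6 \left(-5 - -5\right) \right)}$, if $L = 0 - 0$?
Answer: $160$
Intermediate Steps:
$L = 0$ ($L = 0 + 0 = 0$)
$q{\left(j,f \right)} = 10 - 5 f$
$\left(40 - 24\right) q{\left(L,6 \left(-5 - -5\right) \right)} = \left(40 - 24\right) \left(10 - 5 \cdot 6 \left(-5 - -5\right)\right) = 16 \left(10 - 5 \cdot 6 \left(-5 + 5\right)\right) = 16 \left(10 - 5 \cdot 6 \cdot 0\right) = 16 \left(10 - 0\right) = 16 \left(10 + 0\right) = 16 \cdot 10 = 160$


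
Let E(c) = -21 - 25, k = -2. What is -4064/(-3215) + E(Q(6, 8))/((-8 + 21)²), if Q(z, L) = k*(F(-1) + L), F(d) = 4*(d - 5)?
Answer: 538926/543335 ≈ 0.99189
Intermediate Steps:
F(d) = -20 + 4*d (F(d) = 4*(-5 + d) = -20 + 4*d)
Q(z, L) = 48 - 2*L (Q(z, L) = -2*((-20 + 4*(-1)) + L) = -2*((-20 - 4) + L) = -2*(-24 + L) = 48 - 2*L)
E(c) = -46
-4064/(-3215) + E(Q(6, 8))/((-8 + 21)²) = -4064/(-3215) - 46/(-8 + 21)² = -4064*(-1/3215) - 46/(13²) = 4064/3215 - 46/169 = 538926/543335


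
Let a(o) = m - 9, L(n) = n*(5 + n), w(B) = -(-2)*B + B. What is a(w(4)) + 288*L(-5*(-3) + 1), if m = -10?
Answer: 96749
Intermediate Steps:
w(B) = 3*B (w(B) = 2*B + B = 3*B)
a(o) = -19 (a(o) = -10 - 9 = -19)
a(w(4)) + 288*L(-5*(-3) + 1) = -19 + 288*((-5*(-3) + 1)*(5 + (-5*(-3) + 1))) = -19 + 288*((15 + 1)*(5 + (15 + 1))) = -19 + 288*(16*(5 + 16)) = -19 + 288*(16*21) = -19 + 288*336 = -19 + 96768 = 96749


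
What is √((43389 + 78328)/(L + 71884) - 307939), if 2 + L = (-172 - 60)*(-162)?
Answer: I*√75305300266538/15638 ≈ 554.92*I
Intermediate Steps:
L = 37582 (L = -2 + (-172 - 60)*(-162) = -2 - 232*(-162) = -2 + 37584 = 37582)
√((43389 + 78328)/(L + 71884) - 307939) = √((43389 + 78328)/(37582 + 71884) - 307939) = √(121717/109466 - 307939) = √(-33708728857/109466) = I*√75305300266538/15638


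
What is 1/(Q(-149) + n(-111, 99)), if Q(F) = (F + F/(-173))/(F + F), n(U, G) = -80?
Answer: -173/13754 ≈ -0.012578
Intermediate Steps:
Q(F) = 86/173 (Q(F) = (F + F*(-1/173))/((2*F)) = (F - F/173)*(1/(2*F)) = (172*F/173)*(1/(2*F)) = 86/173)
1/(Q(-149) + n(-111, 99)) = 1/(86/173 - 80) = 1/(-13754/173) = -173/13754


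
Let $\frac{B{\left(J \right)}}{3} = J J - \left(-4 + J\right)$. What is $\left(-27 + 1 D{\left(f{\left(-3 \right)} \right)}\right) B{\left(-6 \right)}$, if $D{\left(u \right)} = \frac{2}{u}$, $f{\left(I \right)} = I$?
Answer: $-3818$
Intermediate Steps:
$B{\left(J \right)} = 12 - 3 J + 3 J^{2}$ ($B{\left(J \right)} = 3 \left(J J - \left(-4 + J\right)\right) = 3 \left(J^{2} - \left(-4 + J\right)\right) = 3 \left(4 + J^{2} - J\right) = 12 - 3 J + 3 J^{2}$)
$\left(-27 + 1 D{\left(f{\left(-3 \right)} \right)}\right) B{\left(-6 \right)} = \left(-27 + 1 \frac{2}{-3}\right) \left(12 - -18 + 3 \left(-6\right)^{2}\right) = \left(-27 + 1 \cdot 2 \left(- \frac{1}{3}\right)\right) \left(12 + 18 + 3 \cdot 36\right) = \left(-27 + 1 \left(- \frac{2}{3}\right)\right) \left(12 + 18 + 108\right) = \left(-27 - \frac{2}{3}\right) 138 = \left(- \frac{83}{3}\right) 138 = -3818$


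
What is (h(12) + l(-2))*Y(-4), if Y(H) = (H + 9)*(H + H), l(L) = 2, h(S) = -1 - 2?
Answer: 40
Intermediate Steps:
h(S) = -3
Y(H) = 2*H*(9 + H) (Y(H) = (9 + H)*(2*H) = 2*H*(9 + H))
(h(12) + l(-2))*Y(-4) = (-3 + 2)*(2*(-4)*(9 - 4)) = -2*(-4)*5 = -1*(-40) = 40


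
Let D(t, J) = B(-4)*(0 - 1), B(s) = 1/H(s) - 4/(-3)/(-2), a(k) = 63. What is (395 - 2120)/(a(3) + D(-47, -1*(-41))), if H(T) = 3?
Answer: -1035/38 ≈ -27.237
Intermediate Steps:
B(s) = -1/3 (B(s) = 1/3 - 4/(-3)/(-2) = 1*(1/3) - 4*(-1/3)*(-1/2) = 1/3 + (4/3)*(-1/2) = 1/3 - 2/3 = -1/3)
D(t, J) = 1/3 (D(t, J) = -(0 - 1)/3 = -1/3*(-1) = 1/3)
(395 - 2120)/(a(3) + D(-47, -1*(-41))) = (395 - 2120)/(63 + 1/3) = -1725/190/3 = -1725*3/190 = -1035/38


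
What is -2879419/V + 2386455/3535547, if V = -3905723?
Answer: 19501153389158/13808867235481 ≈ 1.4122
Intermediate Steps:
-2879419/V + 2386455/3535547 = -2879419/(-3905723) + 2386455/3535547 = -2879419*(-1/3905723) + 2386455*(1/3535547) = 2879419/3905723 + 2386455/3535547 = 19501153389158/13808867235481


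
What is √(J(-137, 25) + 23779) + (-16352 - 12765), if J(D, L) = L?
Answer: -29117 + 2*√5951 ≈ -28963.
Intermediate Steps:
√(J(-137, 25) + 23779) + (-16352 - 12765) = √(25 + 23779) + (-16352 - 12765) = √23804 - 29117 = 2*√5951 - 29117 = -29117 + 2*√5951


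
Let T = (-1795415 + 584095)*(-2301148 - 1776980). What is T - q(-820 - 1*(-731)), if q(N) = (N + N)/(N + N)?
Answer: 4939918008959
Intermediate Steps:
T = 4939918008960 (T = -1211320*(-4078128) = 4939918008960)
q(N) = 1 (q(N) = (2*N)/((2*N)) = (2*N)*(1/(2*N)) = 1)
T - q(-820 - 1*(-731)) = 4939918008960 - 1*1 = 4939918008960 - 1 = 4939918008959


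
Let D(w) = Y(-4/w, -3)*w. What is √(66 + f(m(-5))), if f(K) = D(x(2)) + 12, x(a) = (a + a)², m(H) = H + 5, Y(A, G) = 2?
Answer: √110 ≈ 10.488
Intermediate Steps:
m(H) = 5 + H
x(a) = 4*a² (x(a) = (2*a)² = 4*a²)
D(w) = 2*w
f(K) = 44 (f(K) = 2*(4*2²) + 12 = 2*(4*4) + 12 = 2*16 + 12 = 32 + 12 = 44)
√(66 + f(m(-5))) = √(66 + 44) = √110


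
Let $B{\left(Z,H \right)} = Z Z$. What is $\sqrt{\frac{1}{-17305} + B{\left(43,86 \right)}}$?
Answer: $\frac{36 \sqrt{427243145}}{17305} \approx 43.0$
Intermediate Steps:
$B{\left(Z,H \right)} = Z^{2}$
$\sqrt{\frac{1}{-17305} + B{\left(43,86 \right)}} = \sqrt{\frac{1}{-17305} + 43^{2}} = \sqrt{- \frac{1}{17305} + 1849} = \sqrt{\frac{31996944}{17305}} = \frac{36 \sqrt{427243145}}{17305}$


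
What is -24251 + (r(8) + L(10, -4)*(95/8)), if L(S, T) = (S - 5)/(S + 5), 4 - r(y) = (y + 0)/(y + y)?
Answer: -581845/24 ≈ -24244.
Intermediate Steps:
r(y) = 7/2 (r(y) = 4 - (y + 0)/(y + y) = 4 - y/(2*y) = 4 - y*1/(2*y) = 4 - 1*½ = 4 - ½ = 7/2)
L(S, T) = (-5 + S)/(5 + S)
-24251 + (r(8) + L(10, -4)*(95/8)) = -24251 + (7/2 + ((-5 + 10)/(5 + 10))*(95/8)) = -24251 + (7/2 + (5/15)*(95*(⅛))) = -24251 + (7/2 + ((1/15)*5)*(95/8)) = -24251 + (7/2 + (⅓)*(95/8)) = -24251 + (7/2 + 95/24) = -24251 + 179/24 = -581845/24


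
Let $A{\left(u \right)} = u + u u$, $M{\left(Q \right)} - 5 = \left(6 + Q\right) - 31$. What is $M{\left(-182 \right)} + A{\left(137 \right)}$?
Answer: $18704$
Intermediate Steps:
$M{\left(Q \right)} = -20 + Q$ ($M{\left(Q \right)} = 5 + \left(\left(6 + Q\right) - 31\right) = 5 + \left(-25 + Q\right) = -20 + Q$)
$A{\left(u \right)} = u + u^{2}$
$M{\left(-182 \right)} + A{\left(137 \right)} = \left(-20 - 182\right) + 137 \left(1 + 137\right) = -202 + 137 \cdot 138 = -202 + 18906 = 18704$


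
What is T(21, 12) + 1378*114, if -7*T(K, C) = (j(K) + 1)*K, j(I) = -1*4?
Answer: 157101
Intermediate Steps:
j(I) = -4
T(K, C) = 3*K/7 (T(K, C) = -(-4 + 1)*K/7 = -(-3)*K/7 = 3*K/7)
T(21, 12) + 1378*114 = (3/7)*21 + 1378*114 = 9 + 157092 = 157101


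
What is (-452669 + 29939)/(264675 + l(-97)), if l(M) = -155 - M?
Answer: -422730/264617 ≈ -1.5975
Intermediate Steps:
(-452669 + 29939)/(264675 + l(-97)) = (-452669 + 29939)/(264675 + (-155 - 1*(-97))) = -422730/(264675 + (-155 + 97)) = -422730/(264675 - 58) = -422730/264617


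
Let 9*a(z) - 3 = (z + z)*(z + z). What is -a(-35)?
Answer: -4903/9 ≈ -544.78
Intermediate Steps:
a(z) = ⅓ + 4*z²/9 (a(z) = ⅓ + ((z + z)*(z + z))/9 = ⅓ + ((2*z)*(2*z))/9 = ⅓ + (4*z²)/9 = ⅓ + 4*z²/9)
-a(-35) = -(⅓ + (4/9)*(-35)²) = -(⅓ + (4/9)*1225) = -(⅓ + 4900/9) = -1*4903/9 = -4903/9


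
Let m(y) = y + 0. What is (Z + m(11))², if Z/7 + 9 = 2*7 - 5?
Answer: 121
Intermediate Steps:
m(y) = y
Z = 0 (Z = -63 + 7*(2*7 - 5) = -63 + 7*(14 - 5) = -63 + 7*9 = -63 + 63 = 0)
(Z + m(11))² = (0 + 11)² = 11² = 121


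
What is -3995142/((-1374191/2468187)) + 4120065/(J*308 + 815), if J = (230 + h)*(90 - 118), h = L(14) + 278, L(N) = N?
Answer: 44382406173877674387/6185114136383 ≈ 7.1757e+6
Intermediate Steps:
h = 292 (h = 14 + 278 = 292)
J = -14616 (J = (230 + 292)*(90 - 118) = 522*(-28) = -14616)
-3995142/((-1374191/2468187)) + 4120065/(J*308 + 815) = -3995142/((-1374191/2468187)) + 4120065/(-14616*308 + 815) = -3995142/((-1374191*1/2468187)) + 4120065/(-4501728 + 815) = -3995142/(-1374191/2468187) + 4120065/(-4500913) = -3995142*(-2468187/1374191) + 4120065*(-1/4500913) = 9860757547554/1374191 - 4120065/4500913 = 44382406173877674387/6185114136383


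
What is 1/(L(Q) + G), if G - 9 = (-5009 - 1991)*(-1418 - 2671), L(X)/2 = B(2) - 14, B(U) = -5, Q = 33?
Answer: 1/28622971 ≈ 3.4937e-8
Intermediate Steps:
L(X) = -38 (L(X) = 2*(-5 - 14) = 2*(-19) = -38)
G = 28623009 (G = 9 + (-5009 - 1991)*(-1418 - 2671) = 9 - 7000*(-4089) = 9 + 28623000 = 28623009)
1/(L(Q) + G) = 1/(-38 + 28623009) = 1/28622971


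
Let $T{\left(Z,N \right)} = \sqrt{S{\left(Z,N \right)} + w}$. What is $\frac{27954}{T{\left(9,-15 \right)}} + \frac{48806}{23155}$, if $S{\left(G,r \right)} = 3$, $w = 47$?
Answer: $\frac{48806}{23155} + \frac{13977 \sqrt{2}}{5} \approx 3955.4$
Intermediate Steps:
$T{\left(Z,N \right)} = 5 \sqrt{2}$ ($T{\left(Z,N \right)} = \sqrt{3 + 47} = \sqrt{50} = 5 \sqrt{2}$)
$\frac{27954}{T{\left(9,-15 \right)}} + \frac{48806}{23155} = \frac{27954}{5 \sqrt{2}} + \frac{48806}{23155} = 27954 \frac{\sqrt{2}}{10} + 48806 \cdot \frac{1}{23155} = \frac{13977 \sqrt{2}}{5} + \frac{48806}{23155} = \frac{48806}{23155} + \frac{13977 \sqrt{2}}{5}$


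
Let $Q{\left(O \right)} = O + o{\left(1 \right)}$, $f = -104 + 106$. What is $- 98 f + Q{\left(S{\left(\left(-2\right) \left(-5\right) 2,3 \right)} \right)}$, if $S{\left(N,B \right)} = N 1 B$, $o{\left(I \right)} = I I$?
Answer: $-135$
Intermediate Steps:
$o{\left(I \right)} = I^{2}$
$S{\left(N,B \right)} = B N$ ($S{\left(N,B \right)} = N B = B N$)
$f = 2$
$Q{\left(O \right)} = 1 + O$ ($Q{\left(O \right)} = O + 1^{2} = O + 1 = 1 + O$)
$- 98 f + Q{\left(S{\left(\left(-2\right) \left(-5\right) 2,3 \right)} \right)} = \left(-98\right) 2 + \left(1 + 3 \left(-2\right) \left(-5\right) 2\right) = -196 + \left(1 + 3 \cdot 10 \cdot 2\right) = -196 + \left(1 + 3 \cdot 20\right) = -196 + \left(1 + 60\right) = -196 + 61 = -135$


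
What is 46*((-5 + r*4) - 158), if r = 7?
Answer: -6210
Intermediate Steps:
46*((-5 + r*4) - 158) = 46*((-5 + 7*4) - 158) = 46*((-5 + 28) - 158) = 46*(23 - 158) = 46*(-135) = -6210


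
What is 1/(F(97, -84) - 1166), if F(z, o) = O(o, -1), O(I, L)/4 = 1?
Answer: -1/1162 ≈ -0.00086058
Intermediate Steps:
O(I, L) = 4 (O(I, L) = 4*1 = 4)
F(z, o) = 4
1/(F(97, -84) - 1166) = 1/(4 - 1166) = 1/(-1162) = -1/1162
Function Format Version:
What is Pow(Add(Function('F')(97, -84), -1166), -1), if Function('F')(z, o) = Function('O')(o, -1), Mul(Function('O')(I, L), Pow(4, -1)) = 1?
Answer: Rational(-1, 1162) ≈ -0.00086058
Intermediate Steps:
Function('O')(I, L) = 4 (Function('O')(I, L) = Mul(4, 1) = 4)
Function('F')(z, o) = 4
Pow(Add(Function('F')(97, -84), -1166), -1) = Pow(Add(4, -1166), -1) = Pow(-1162, -1) = Rational(-1, 1162)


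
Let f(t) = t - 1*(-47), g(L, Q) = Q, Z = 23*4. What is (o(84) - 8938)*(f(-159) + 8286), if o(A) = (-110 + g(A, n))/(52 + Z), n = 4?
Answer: -2630348243/36 ≈ -7.3065e+7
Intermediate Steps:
Z = 92
f(t) = 47 + t (f(t) = t + 47 = 47 + t)
o(A) = -53/72 (o(A) = (-110 + 4)/(52 + 92) = -106/144 = -106*1/144 = -53/72)
(o(84) - 8938)*(f(-159) + 8286) = (-53/72 - 8938)*((47 - 159) + 8286) = -643589*(-112 + 8286)/72 = -643589/72*8174 = -2630348243/36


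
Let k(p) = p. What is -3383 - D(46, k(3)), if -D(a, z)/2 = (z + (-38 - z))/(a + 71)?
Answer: -395887/117 ≈ -3383.6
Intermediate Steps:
D(a, z) = 76/(71 + a) (D(a, z) = -2*(z + (-38 - z))/(a + 71) = -(-76)/(71 + a) = 76/(71 + a))
-3383 - D(46, k(3)) = -3383 - 76/(71 + 46) = -3383 - 76/117 = -395887/117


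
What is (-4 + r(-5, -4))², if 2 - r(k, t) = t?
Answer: 4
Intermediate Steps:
r(k, t) = 2 - t
(-4 + r(-5, -4))² = (-4 + (2 - 1*(-4)))² = (-4 + (2 + 4))² = (-4 + 6)² = 2² = 4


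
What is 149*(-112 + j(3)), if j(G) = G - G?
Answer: -16688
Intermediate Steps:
j(G) = 0
149*(-112 + j(3)) = 149*(-112 + 0) = 149*(-112) = -16688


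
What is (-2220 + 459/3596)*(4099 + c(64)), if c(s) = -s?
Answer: -32210037135/3596 ≈ -8.9572e+6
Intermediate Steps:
(-2220 + 459/3596)*(4099 + c(64)) = (-2220 + 459/3596)*(4099 - 1*64) = (-2220 + 459*(1/3596))*(4099 - 64) = (-2220 + 459/3596)*4035 = -7982661/3596*4035 = -32210037135/3596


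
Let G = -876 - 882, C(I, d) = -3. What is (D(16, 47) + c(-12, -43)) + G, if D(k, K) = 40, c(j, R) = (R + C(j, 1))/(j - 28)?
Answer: -34337/20 ≈ -1716.8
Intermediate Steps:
c(j, R) = (-3 + R)/(-28 + j) (c(j, R) = (R - 3)/(j - 28) = (-3 + R)/(-28 + j))
G = -1758
(D(16, 47) + c(-12, -43)) + G = (40 + (-3 - 43)/(-28 - 12)) - 1758 = (40 - 46/(-40)) - 1758 = (40 - 1/40*(-46)) - 1758 = (40 + 23/20) - 1758 = 823/20 - 1758 = -34337/20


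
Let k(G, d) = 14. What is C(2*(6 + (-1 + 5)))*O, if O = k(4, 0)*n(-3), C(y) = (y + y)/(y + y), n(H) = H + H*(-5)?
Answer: 168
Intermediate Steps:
n(H) = -4*H (n(H) = H - 5*H = -4*H)
C(y) = 1 (C(y) = (2*y)/((2*y)) = (2*y)*(1/(2*y)) = 1)
O = 168 (O = 14*(-4*(-3)) = 14*12 = 168)
C(2*(6 + (-1 + 5)))*O = 1*168 = 168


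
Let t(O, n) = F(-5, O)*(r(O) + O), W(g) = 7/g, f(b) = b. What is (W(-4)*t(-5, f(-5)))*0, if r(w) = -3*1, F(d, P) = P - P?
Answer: 0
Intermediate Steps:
F(d, P) = 0
r(w) = -3
t(O, n) = 0 (t(O, n) = 0*(-3 + O) = 0)
(W(-4)*t(-5, f(-5)))*0 = ((7/(-4))*0)*0 = ((7*(-1/4))*0)*0 = -7/4*0*0 = 0*0 = 0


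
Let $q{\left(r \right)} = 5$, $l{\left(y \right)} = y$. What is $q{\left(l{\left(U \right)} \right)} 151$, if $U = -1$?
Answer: $755$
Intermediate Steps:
$q{\left(l{\left(U \right)} \right)} 151 = 5 \cdot 151 = 755$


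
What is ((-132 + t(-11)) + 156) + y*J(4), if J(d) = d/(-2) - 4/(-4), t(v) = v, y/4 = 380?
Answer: -1507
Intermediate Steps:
y = 1520 (y = 4*380 = 1520)
J(d) = 1 - d/2 (J(d) = d*(-½) - 4*(-¼) = -d/2 + 1 = 1 - d/2)
((-132 + t(-11)) + 156) + y*J(4) = ((-132 - 11) + 156) + 1520*(1 - ½*4) = (-143 + 156) + 1520*(1 - 2) = 13 + 1520*(-1) = 13 - 1520 = -1507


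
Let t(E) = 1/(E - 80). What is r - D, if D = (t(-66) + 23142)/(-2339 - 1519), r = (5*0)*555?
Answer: 3378731/563268 ≈ 5.9984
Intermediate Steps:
t(E) = 1/(-80 + E)
r = 0 (r = 0*555 = 0)
D = -3378731/563268 (D = (1/(-80 - 66) + 23142)/(-2339 - 1519) = (1/(-146) + 23142)/(-3858) = (-1/146 + 23142)*(-1/3858) = (3378731/146)*(-1/3858) = -3378731/563268 ≈ -5.9984)
r - D = 0 - 1*(-3378731/563268) = 0 + 3378731/563268 = 3378731/563268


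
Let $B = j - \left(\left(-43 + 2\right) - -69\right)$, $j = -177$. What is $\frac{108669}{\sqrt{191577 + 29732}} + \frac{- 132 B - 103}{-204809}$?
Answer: $- \frac{26957}{204809} + \frac{9879 \sqrt{1829}}{1829} \approx 230.87$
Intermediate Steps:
$B = -205$ ($B = -177 - \left(\left(-43 + 2\right) - -69\right) = -177 - \left(-41 + 69\right) = -177 - 28 = -205$)
$\frac{108669}{\sqrt{191577 + 29732}} + \frac{- 132 B - 103}{-204809} = \frac{108669}{\sqrt{191577 + 29732}} + \frac{\left(-132\right) \left(-205\right) - 103}{-204809} = \frac{108669}{\sqrt{221309}} + \left(27060 - 103\right) \left(- \frac{1}{204809}\right) = \frac{108669}{11 \sqrt{1829}} + 26957 \left(- \frac{1}{204809}\right) = 108669 \frac{\sqrt{1829}}{20119} - \frac{26957}{204809} = \frac{9879 \sqrt{1829}}{1829} - \frac{26957}{204809} = - \frac{26957}{204809} + \frac{9879 \sqrt{1829}}{1829}$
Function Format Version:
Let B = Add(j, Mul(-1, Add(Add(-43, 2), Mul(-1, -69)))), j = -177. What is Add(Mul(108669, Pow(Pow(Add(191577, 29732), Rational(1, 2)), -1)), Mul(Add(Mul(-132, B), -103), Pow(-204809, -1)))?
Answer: Add(Rational(-26957, 204809), Mul(Rational(9879, 1829), Pow(1829, Rational(1, 2)))) ≈ 230.87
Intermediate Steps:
B = -205 (B = Add(-177, Mul(-1, Add(Add(-43, 2), Mul(-1, -69)))) = Add(-177, Mul(-1, Add(-41, 69))) = Add(-177, Mul(-1, 28)) = Add(-177, -28) = -205)
Add(Mul(108669, Pow(Pow(Add(191577, 29732), Rational(1, 2)), -1)), Mul(Add(Mul(-132, B), -103), Pow(-204809, -1))) = Add(Mul(108669, Pow(Pow(Add(191577, 29732), Rational(1, 2)), -1)), Mul(Add(Mul(-132, -205), -103), Pow(-204809, -1))) = Add(Mul(108669, Pow(Pow(221309, Rational(1, 2)), -1)), Mul(Add(27060, -103), Rational(-1, 204809))) = Add(Mul(108669, Pow(Mul(11, Pow(1829, Rational(1, 2))), -1)), Mul(26957, Rational(-1, 204809))) = Add(Mul(108669, Mul(Rational(1, 20119), Pow(1829, Rational(1, 2)))), Rational(-26957, 204809)) = Add(Mul(Rational(9879, 1829), Pow(1829, Rational(1, 2))), Rational(-26957, 204809)) = Add(Rational(-26957, 204809), Mul(Rational(9879, 1829), Pow(1829, Rational(1, 2))))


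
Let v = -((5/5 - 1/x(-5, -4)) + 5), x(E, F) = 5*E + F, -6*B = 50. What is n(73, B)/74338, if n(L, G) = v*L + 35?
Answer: -5880/1077901 ≈ -0.0054550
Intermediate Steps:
B = -25/3 (B = -⅙*50 = -25/3 ≈ -8.3333)
x(E, F) = F + 5*E
v = -175/29 (v = -((5/5 - 1/(-4 + 5*(-5))) + 5) = -((5*(⅕) - 1/(-4 - 25)) + 5) = -((1 - 1/(-29)) + 5) = -((1 - 1*(-1/29)) + 5) = -((1 + 1/29) + 5) = -(30/29 + 5) = -1*175/29 = -175/29 ≈ -6.0345)
n(L, G) = 35 - 175*L/29 (n(L, G) = -175*L/29 + 35 = 35 - 175*L/29)
n(73, B)/74338 = (35 - 175/29*73)/74338 = (35 - 12775/29)*(1/74338) = -11760/29*1/74338 = -5880/1077901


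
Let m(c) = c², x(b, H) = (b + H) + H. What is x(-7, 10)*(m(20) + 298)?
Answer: 9074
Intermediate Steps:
x(b, H) = b + 2*H (x(b, H) = (H + b) + H = b + 2*H)
x(-7, 10)*(m(20) + 298) = (-7 + 2*10)*(20² + 298) = (-7 + 20)*(400 + 298) = 13*698 = 9074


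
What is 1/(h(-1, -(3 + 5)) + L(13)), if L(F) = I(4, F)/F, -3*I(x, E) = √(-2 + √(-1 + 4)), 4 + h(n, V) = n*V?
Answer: 1/(4 - I*√(2 - √3)/39) ≈ 0.25 + 0.0008295*I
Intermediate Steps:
h(n, V) = -4 + V*n (h(n, V) = -4 + n*V = -4 + V*n)
I(x, E) = -√(-2 + √3)/3 (I(x, E) = -√(-2 + √(-1 + 4))/3 = -√(-2 + √3)/3)
L(F) = -I*√(2 - √3)/(3*F) (L(F) = (-I*√(2 - √3)/3)/F = -I*√(2 - √3)/(3*F))
1/(h(-1, -(3 + 5)) + L(13)) = 1/((-4 - (3 + 5)*(-1)) - ⅓*I*√(2 - √3)/13) = 1/((-4 - 1*8*(-1)) - ⅓*I*1/13*√(2 - √3)) = 1/((-4 - 8*(-1)) - I*√(2 - √3)/39) = 1/((-4 + 8) - I*√(2 - √3)/39) = 1/(4 - I*√(2 - √3)/39)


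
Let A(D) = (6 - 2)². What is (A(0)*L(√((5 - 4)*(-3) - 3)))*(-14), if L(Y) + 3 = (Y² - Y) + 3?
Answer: 1344 + 224*I*√6 ≈ 1344.0 + 548.69*I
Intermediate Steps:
A(D) = 16 (A(D) = 4² = 16)
L(Y) = Y² - Y (L(Y) = -3 + ((Y² - Y) + 3) = -3 + (3 + Y² - Y) = Y² - Y)
(A(0)*L(√((5 - 4)*(-3) - 3)))*(-14) = (16*(√((5 - 4)*(-3) - 3)*(-1 + √((5 - 4)*(-3) - 3))))*(-14) = (16*(√(1*(-3) - 3)*(-1 + √(1*(-3) - 3))))*(-14) = (16*(√(-3 - 3)*(-1 + √(-3 - 3))))*(-14) = (16*(√(-6)*(-1 + √(-6))))*(-14) = (16*((I*√6)*(-1 + I*√6)))*(-14) = (16*(I*√6*(-1 + I*√6)))*(-14) = (16*I*√6*(-1 + I*√6))*(-14) = -224*I*√6*(-1 + I*√6)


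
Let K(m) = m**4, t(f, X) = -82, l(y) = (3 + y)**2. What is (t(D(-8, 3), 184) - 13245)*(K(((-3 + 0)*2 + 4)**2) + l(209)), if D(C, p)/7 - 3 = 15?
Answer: -602380400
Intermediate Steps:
D(C, p) = 126 (D(C, p) = 21 + 7*15 = 21 + 105 = 126)
(t(D(-8, 3), 184) - 13245)*(K(((-3 + 0)*2 + 4)**2) + l(209)) = (-82 - 13245)*((((-3 + 0)*2 + 4)**2)**4 + (3 + 209)**2) = -13327*(((-3*2 + 4)**2)**4 + 212**2) = -13327*(((-6 + 4)**2)**4 + 44944) = -13327*(((-2)**2)**4 + 44944) = -13327*(4**4 + 44944) = -13327*(256 + 44944) = -13327*45200 = -602380400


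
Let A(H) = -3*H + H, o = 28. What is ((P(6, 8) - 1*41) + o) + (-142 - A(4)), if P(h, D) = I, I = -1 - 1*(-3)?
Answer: -145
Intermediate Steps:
I = 2 (I = -1 + 3 = 2)
P(h, D) = 2
A(H) = -2*H
((P(6, 8) - 1*41) + o) + (-142 - A(4)) = ((2 - 1*41) + 28) + (-142 - (-2)*4) = ((2 - 41) + 28) + (-142 - 1*(-8)) = (-39 + 28) + (-142 + 8) = -11 - 134 = -145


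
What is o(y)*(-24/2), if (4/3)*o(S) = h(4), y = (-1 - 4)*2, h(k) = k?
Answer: -36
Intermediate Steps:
y = -10 (y = -5*2 = -10)
o(S) = 3 (o(S) = (3/4)*4 = 3)
o(y)*(-24/2) = 3*(-24/2) = 3*(-24*1/2) = 3*(-12) = -36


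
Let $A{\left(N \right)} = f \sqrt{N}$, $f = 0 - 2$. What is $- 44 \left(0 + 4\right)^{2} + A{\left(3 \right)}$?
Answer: $-704 - 2 \sqrt{3} \approx -707.46$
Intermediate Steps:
$f = -2$
$A{\left(N \right)} = - 2 \sqrt{N}$
$- 44 \left(0 + 4\right)^{2} + A{\left(3 \right)} = - 44 \left(0 + 4\right)^{2} - 2 \sqrt{3} = - 44 \cdot 4^{2} - 2 \sqrt{3} = \left(-44\right) 16 - 2 \sqrt{3} = -704 - 2 \sqrt{3}$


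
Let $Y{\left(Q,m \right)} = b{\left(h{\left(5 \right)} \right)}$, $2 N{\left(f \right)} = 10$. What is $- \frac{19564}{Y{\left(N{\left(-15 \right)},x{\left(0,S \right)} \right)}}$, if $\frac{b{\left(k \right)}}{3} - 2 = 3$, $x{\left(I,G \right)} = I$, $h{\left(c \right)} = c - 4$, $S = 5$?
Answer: $- \frac{19564}{15} \approx -1304.3$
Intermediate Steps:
$h{\left(c \right)} = -4 + c$
$N{\left(f \right)} = 5$ ($N{\left(f \right)} = \frac{1}{2} \cdot 10 = 5$)
$b{\left(k \right)} = 15$ ($b{\left(k \right)} = 6 + 3 \cdot 3 = 6 + 9 = 15$)
$Y{\left(Q,m \right)} = 15$
$- \frac{19564}{Y{\left(N{\left(-15 \right)},x{\left(0,S \right)} \right)}} = - \frac{19564}{15}$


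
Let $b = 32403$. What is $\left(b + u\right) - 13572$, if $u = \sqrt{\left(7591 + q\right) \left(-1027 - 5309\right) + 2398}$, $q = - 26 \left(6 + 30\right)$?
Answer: $18831 + i \sqrt{42163682} \approx 18831.0 + 6493.4 i$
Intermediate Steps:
$q = -936$ ($q = \left(-26\right) 36 = -936$)
$u = i \sqrt{42163682}$ ($u = \sqrt{\left(7591 - 936\right) \left(-1027 - 5309\right) + 2398} = \sqrt{6655 \left(-6336\right) + 2398} = \sqrt{-42166080 + 2398} = \sqrt{-42163682} = i \sqrt{42163682} \approx 6493.4 i$)
$\left(b + u\right) - 13572 = \left(32403 + i \sqrt{42163682}\right) - 13572 = 18831 + i \sqrt{42163682}$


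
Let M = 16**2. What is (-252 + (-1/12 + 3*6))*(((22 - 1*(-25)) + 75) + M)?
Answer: -176967/2 ≈ -88484.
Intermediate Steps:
M = 256
(-252 + (-1/12 + 3*6))*(((22 - 1*(-25)) + 75) + M) = (-252 + (-1/12 + 3*6))*(((22 - 1*(-25)) + 75) + 256) = (-252 + (-1*1/12 + 18))*(((22 + 25) + 75) + 256) = (-252 + (-1/12 + 18))*((47 + 75) + 256) = (-252 + 215/12)*(122 + 256) = -2809/12*378 = -176967/2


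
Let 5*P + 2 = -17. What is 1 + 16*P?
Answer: -299/5 ≈ -59.800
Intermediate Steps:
P = -19/5 (P = -⅖ + (⅕)*(-17) = -⅖ - 17/5 = -19/5 ≈ -3.8000)
1 + 16*P = 1 + 16*(-19/5) = 1 - 304/5 = -299/5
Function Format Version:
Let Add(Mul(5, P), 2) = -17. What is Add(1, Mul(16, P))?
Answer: Rational(-299, 5) ≈ -59.800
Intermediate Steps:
P = Rational(-19, 5) (P = Add(Rational(-2, 5), Mul(Rational(1, 5), -17)) = Add(Rational(-2, 5), Rational(-17, 5)) = Rational(-19, 5) ≈ -3.8000)
Add(1, Mul(16, P)) = Add(1, Mul(16, Rational(-19, 5))) = Add(1, Rational(-304, 5)) = Rational(-299, 5)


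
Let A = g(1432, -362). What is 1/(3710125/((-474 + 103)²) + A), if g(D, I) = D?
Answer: 137641/200812037 ≈ 0.00068542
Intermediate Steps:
A = 1432
1/(3710125/((-474 + 103)²) + A) = 1/(3710125/((-474 + 103)²) + 1432) = 1/(3710125/((-371)²) + 1432) = 1/(3710125/137641 + 1432) = 1/(200812037/137641) = 137641/200812037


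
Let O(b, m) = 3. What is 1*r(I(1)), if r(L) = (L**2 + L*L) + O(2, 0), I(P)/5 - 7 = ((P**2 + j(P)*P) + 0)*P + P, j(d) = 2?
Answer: 6053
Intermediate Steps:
I(P) = 35 + 5*P + 5*P*(P**2 + 2*P) (I(P) = 35 + 5*(((P**2 + 2*P) + 0)*P + P) = 35 + 5*((P**2 + 2*P)*P + P) = 35 + 5*(P*(P**2 + 2*P) + P) = 35 + 5*(P + P*(P**2 + 2*P)) = 35 + (5*P + 5*P*(P**2 + 2*P)) = 35 + 5*P + 5*P*(P**2 + 2*P))
r(L) = 3 + 2*L**2 (r(L) = (L**2 + L*L) + 3 = (L**2 + L**2) + 3 = 2*L**2 + 3 = 3 + 2*L**2)
1*r(I(1)) = 1*(3 + 2*(35 + 5*1 + 5*1**3 + 10*1**2)**2) = 1*(3 + 2*(35 + 5 + 5*1 + 10*1)**2) = 1*(3 + 2*(35 + 5 + 5 + 10)**2) = 1*(3 + 2*55**2) = 1*(3 + 2*3025) = 1*(3 + 6050) = 1*6053 = 6053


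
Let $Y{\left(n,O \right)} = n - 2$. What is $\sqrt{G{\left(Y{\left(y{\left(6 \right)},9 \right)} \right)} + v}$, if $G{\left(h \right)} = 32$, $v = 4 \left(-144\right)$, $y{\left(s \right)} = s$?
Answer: $4 i \sqrt{34} \approx 23.324 i$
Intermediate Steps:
$Y{\left(n,O \right)} = -2 + n$
$v = -576$
$\sqrt{G{\left(Y{\left(y{\left(6 \right)},9 \right)} \right)} + v} = \sqrt{32 - 576} = \sqrt{-544} = 4 i \sqrt{34}$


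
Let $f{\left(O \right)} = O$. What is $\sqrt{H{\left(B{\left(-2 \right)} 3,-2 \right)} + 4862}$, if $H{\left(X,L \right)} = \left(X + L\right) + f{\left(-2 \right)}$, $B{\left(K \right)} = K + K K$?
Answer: $16 \sqrt{19} \approx 69.742$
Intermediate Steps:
$B{\left(K \right)} = K + K^{2}$
$H{\left(X,L \right)} = -2 + L + X$ ($H{\left(X,L \right)} = \left(X + L\right) - 2 = \left(L + X\right) - 2 = -2 + L + X$)
$\sqrt{H{\left(B{\left(-2 \right)} 3,-2 \right)} + 4862} = \sqrt{\left(-2 - 2 + - 2 \left(1 - 2\right) 3\right) + 4862} = \sqrt{\left(-2 - 2 + \left(-2\right) \left(-1\right) 3\right) + 4862} = \sqrt{\left(-2 - 2 + 2 \cdot 3\right) + 4862} = \sqrt{\left(-2 - 2 + 6\right) + 4862} = \sqrt{2 + 4862} = \sqrt{4864} = 16 \sqrt{19}$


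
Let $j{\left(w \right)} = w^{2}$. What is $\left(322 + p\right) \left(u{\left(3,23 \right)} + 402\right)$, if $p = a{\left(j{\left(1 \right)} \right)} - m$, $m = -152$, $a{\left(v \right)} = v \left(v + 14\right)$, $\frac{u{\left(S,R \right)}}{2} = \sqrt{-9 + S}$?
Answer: $196578 + 978 i \sqrt{6} \approx 1.9658 \cdot 10^{5} + 2395.6 i$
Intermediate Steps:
$u{\left(S,R \right)} = 2 \sqrt{-9 + S}$
$a{\left(v \right)} = v \left(14 + v\right)$
$p = 167$ ($p = 1^{2} \left(14 + 1^{2}\right) - -152 = 1 \left(14 + 1\right) + 152 = 1 \cdot 15 + 152 = 15 + 152 = 167$)
$\left(322 + p\right) \left(u{\left(3,23 \right)} + 402\right) = \left(322 + 167\right) \left(2 \sqrt{-9 + 3} + 402\right) = 489 \left(2 \sqrt{-6} + 402\right) = 489 \left(2 i \sqrt{6} + 402\right) = 489 \left(402 + 2 i \sqrt{6}\right) = 196578 + 978 i \sqrt{6}$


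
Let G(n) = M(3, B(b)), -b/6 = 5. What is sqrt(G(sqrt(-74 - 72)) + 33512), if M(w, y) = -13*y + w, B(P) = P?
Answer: sqrt(33905) ≈ 184.13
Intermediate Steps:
b = -30 (b = -6*5 = -30)
M(w, y) = w - 13*y
G(n) = 393 (G(n) = 3 - 13*(-30) = 3 + 390 = 393)
sqrt(G(sqrt(-74 - 72)) + 33512) = sqrt(393 + 33512) = sqrt(33905)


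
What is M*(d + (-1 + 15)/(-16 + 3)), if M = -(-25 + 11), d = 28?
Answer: 4900/13 ≈ 376.92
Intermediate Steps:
M = 14 (M = -1*(-14) = 14)
M*(d + (-1 + 15)/(-16 + 3)) = 14*(28 + (-1 + 15)/(-16 + 3)) = 14*(28 + 14/(-13)) = 14*(28 + 14*(-1/13)) = 14*(28 - 14/13) = 14*(350/13) = 4900/13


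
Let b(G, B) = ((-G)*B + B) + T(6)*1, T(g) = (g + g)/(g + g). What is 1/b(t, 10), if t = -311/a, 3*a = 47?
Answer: 47/9847 ≈ 0.0047730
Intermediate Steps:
a = 47/3 (a = (1/3)*47 = 47/3 ≈ 15.667)
T(g) = 1 (T(g) = (2*g)/((2*g)) = (2*g)*(1/(2*g)) = 1)
t = -933/47 (t = -311/47/3 = -311*3/47 = -933/47 ≈ -19.851)
b(G, B) = 1 + B - B*G (b(G, B) = ((-G)*B + B) + 1*1 = (-B*G + B) + 1 = (B - B*G) + 1 = 1 + B - B*G)
1/b(t, 10) = 1/(1 + 10 - 1*10*(-933/47)) = 1/(1 + 10 + 9330/47) = 1/(9847/47) = 47/9847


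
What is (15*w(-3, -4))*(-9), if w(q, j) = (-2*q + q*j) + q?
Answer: -2025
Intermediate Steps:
w(q, j) = -q + j*q (w(q, j) = (-2*q + j*q) + q = -q + j*q)
(15*w(-3, -4))*(-9) = (15*(-3*(-1 - 4)))*(-9) = (15*(-3*(-5)))*(-9) = (15*15)*(-9) = 225*(-9) = -2025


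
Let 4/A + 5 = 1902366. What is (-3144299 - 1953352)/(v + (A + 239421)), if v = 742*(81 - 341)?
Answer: -9697572454011/88461688865 ≈ -109.62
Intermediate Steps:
A = 4/1902361 (A = 4/(-5 + 1902366) = 4/1902361 ≈ 2.1026e-6)
v = -192920 (v = 742*(-260) = -192920)
(-3144299 - 1953352)/(v + (A + 239421)) = (-3144299 - 1953352)/(-192920 + (4/1902361 + 239421)) = -5097651/(-192920 + 455465172985/1902361) = -5097651/88461688865/1902361 = -5097651*1902361/88461688865 = -9697572454011/88461688865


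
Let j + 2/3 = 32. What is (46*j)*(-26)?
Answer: -112424/3 ≈ -37475.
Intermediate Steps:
j = 94/3 (j = -2/3 + 32 = 94/3 ≈ 31.333)
(46*j)*(-26) = (46*(94/3))*(-26) = (4324/3)*(-26) = -112424/3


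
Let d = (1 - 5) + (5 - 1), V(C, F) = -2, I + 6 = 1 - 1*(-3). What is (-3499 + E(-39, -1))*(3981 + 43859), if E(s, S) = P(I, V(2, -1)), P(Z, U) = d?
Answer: -167392160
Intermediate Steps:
I = -2 (I = -6 + (1 - 1*(-3)) = -6 + (1 + 3) = -6 + 4 = -2)
d = 0 (d = -4 + 4 = 0)
P(Z, U) = 0
E(s, S) = 0
(-3499 + E(-39, -1))*(3981 + 43859) = (-3499 + 0)*(3981 + 43859) = -3499*47840 = -167392160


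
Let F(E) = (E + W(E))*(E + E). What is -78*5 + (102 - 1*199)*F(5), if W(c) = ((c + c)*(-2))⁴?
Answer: -155205240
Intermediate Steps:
W(c) = 256*c⁴ (W(c) = ((2*c)*(-2))⁴ = (-4*c)⁴ = 256*c⁴)
F(E) = 2*E*(E + 256*E⁴) (F(E) = (E + 256*E⁴)*(E + E) = (E + 256*E⁴)*(2*E) = 2*E*(E + 256*E⁴))
-78*5 + (102 - 1*199)*F(5) = -78*5 + (102 - 1*199)*(5²*(2 + 512*5³)) = -390 + (102 - 199)*(25*(2 + 512*125)) = -390 - 2425*(2 + 64000) = -390 - 2425*64002 = -390 - 97*1600050 = -390 - 155204850 = -155205240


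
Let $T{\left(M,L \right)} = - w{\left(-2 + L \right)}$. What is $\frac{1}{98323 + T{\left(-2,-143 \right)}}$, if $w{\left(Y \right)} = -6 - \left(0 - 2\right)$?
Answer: $\frac{1}{98327} \approx 1.017 \cdot 10^{-5}$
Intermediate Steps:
$w{\left(Y \right)} = -4$ ($w{\left(Y \right)} = -6 - \left(0 - 2\right) = -6 - -2 = -6 + 2 = -4$)
$T{\left(M,L \right)} = 4$ ($T{\left(M,L \right)} = \left(-1\right) \left(-4\right) = 4$)
$\frac{1}{98323 + T{\left(-2,-143 \right)}} = \frac{1}{98323 + 4} = \frac{1}{98327}$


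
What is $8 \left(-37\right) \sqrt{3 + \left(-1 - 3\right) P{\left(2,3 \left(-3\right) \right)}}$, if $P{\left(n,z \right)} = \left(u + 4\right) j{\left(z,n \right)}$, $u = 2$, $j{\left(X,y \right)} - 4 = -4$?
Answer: $- 296 \sqrt{3} \approx -512.69$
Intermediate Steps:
$j{\left(X,y \right)} = 0$ ($j{\left(X,y \right)} = 4 - 4 = 0$)
$P{\left(n,z \right)} = 0$ ($P{\left(n,z \right)} = \left(2 + 4\right) 0 = 6 \cdot 0 = 0$)
$8 \left(-37\right) \sqrt{3 + \left(-1 - 3\right) P{\left(2,3 \left(-3\right) \right)}} = 8 \left(-37\right) \sqrt{3 + \left(-1 - 3\right) 0} = - 296 \sqrt{3 + \left(-1 - 3\right) 0} = - 296 \sqrt{3 - 0} = - 296 \sqrt{3 + 0} = - 296 \sqrt{3}$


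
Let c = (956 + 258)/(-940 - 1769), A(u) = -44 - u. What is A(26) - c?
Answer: -188416/2709 ≈ -69.552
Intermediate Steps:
c = -1214/2709 (c = 1214/(-2709) = 1214*(-1/2709) = -1214/2709 ≈ -0.44814)
A(26) - c = (-44 - 1*26) - 1*(-1214/2709) = (-44 - 26) + 1214/2709 = -70 + 1214/2709 = -188416/2709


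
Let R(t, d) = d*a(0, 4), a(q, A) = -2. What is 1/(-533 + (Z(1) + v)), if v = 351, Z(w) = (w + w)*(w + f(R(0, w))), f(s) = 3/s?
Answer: -1/183 ≈ -0.0054645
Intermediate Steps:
R(t, d) = -2*d (R(t, d) = d*(-2) = -2*d)
Z(w) = 2*w*(w - 3/(2*w)) (Z(w) = (w + w)*(w + 3/((-2*w))) = (2*w)*(w + 3*(-1/(2*w))) = (2*w)*(w - 3/(2*w)) = 2*w*(w - 3/(2*w)))
1/(-533 + (Z(1) + v)) = 1/(-533 + ((-3 + 2*1**2) + 351)) = 1/(-533 + ((-3 + 2*1) + 351)) = 1/(-533 + ((-3 + 2) + 351)) = 1/(-533 + (-1 + 351)) = 1/(-533 + 350) = 1/(-183) = -1/183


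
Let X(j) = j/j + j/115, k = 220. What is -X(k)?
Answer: -67/23 ≈ -2.9130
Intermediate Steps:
X(j) = 1 + j/115 (X(j) = 1 + j*(1/115) = 1 + j/115)
-X(k) = -(1 + (1/115)*220) = -(1 + 44/23) = -1*67/23 = -67/23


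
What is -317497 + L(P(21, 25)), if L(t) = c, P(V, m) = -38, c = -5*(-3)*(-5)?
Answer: -317572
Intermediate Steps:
c = -75 (c = 15*(-5) = -75)
L(t) = -75
-317497 + L(P(21, 25)) = -317497 - 75 = -317572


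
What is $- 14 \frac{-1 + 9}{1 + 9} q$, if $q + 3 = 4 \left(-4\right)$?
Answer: $\frac{1064}{5} \approx 212.8$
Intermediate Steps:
$q = -19$ ($q = -3 + 4 \left(-4\right) = -3 - 16 = -19$)
$- 14 \frac{-1 + 9}{1 + 9} q = - 14 \frac{-1 + 9}{1 + 9} \left(-19\right) = - 14 \cdot \frac{8}{10} \left(-19\right) = - 14 \cdot 8 \cdot \frac{1}{10} \left(-19\right) = \left(-14\right) \frac{4}{5} \left(-19\right) = \left(- \frac{56}{5}\right) \left(-19\right) = \frac{1064}{5}$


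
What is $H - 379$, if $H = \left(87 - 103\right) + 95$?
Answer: $-300$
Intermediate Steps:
$H = 79$ ($H = -16 + 95 = 79$)
$H - 379 = 79 - 379 = -300$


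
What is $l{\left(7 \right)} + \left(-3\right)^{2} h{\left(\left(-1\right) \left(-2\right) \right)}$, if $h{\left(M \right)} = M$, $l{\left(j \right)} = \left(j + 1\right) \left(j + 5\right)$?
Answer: $114$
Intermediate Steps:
$l{\left(j \right)} = \left(1 + j\right) \left(5 + j\right)$
$l{\left(7 \right)} + \left(-3\right)^{2} h{\left(\left(-1\right) \left(-2\right) \right)} = \left(5 + 7^{2} + 6 \cdot 7\right) + \left(-3\right)^{2} \left(\left(-1\right) \left(-2\right)\right) = \left(5 + 49 + 42\right) + 9 \cdot 2 = 96 + 18 = 114$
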